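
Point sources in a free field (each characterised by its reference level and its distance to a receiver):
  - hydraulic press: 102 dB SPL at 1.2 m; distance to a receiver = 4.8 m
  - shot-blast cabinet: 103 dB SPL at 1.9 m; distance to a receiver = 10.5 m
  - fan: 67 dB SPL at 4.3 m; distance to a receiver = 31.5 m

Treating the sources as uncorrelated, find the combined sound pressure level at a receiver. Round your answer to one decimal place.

92.2 dB SPL

Apply inverse-square spreading to bring every level to the receiver, then sum 10^(L/10).
hydraulic press: 102 − 20·log₁₀(4.8/1.2) = 102 − 12.04 = 89.96 dB SPL.
shot-blast cabinet: 103 − 20·log₁₀(10.5/1.9) = 103 − 14.85 = 88.15 dB SPL.
fan: 67 − 20·log₁₀(31.5/4.3) = 67 − 17.30 = 49.70 dB SPL.
Σ 10^(L/10) = 1.644e+09 → L_total = 10·log₁₀(1.644e+09) = 92.16 dB SPL.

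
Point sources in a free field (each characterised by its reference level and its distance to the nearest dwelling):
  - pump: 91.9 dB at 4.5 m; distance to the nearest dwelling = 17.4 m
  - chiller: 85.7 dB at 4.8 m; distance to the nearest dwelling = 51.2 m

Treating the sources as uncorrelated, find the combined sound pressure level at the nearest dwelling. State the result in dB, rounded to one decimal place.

80.3 dB

Apply inverse-square spreading to bring every level to the receiver, then sum 10^(L/10).
pump: 91.9 − 20·log₁₀(17.4/4.5) = 91.9 − 11.75 = 80.15 dB.
chiller: 85.7 − 20·log₁₀(51.2/4.8) = 85.7 − 20.56 = 65.14 dB.
Σ 10^(L/10) = 1.069e+08 → L_total = 10·log₁₀(1.069e+08) = 80.29 dB.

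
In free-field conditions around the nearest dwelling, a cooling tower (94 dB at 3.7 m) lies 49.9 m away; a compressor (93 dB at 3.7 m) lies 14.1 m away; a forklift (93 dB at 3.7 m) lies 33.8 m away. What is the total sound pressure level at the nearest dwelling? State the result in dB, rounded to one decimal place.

82.4 dB

Apply inverse-square spreading to bring every level to the receiver, then sum 10^(L/10).
cooling tower: 94 − 20·log₁₀(49.9/3.7) = 94 − 22.60 = 71.40 dB.
compressor: 93 − 20·log₁₀(14.1/3.7) = 93 − 11.62 = 81.38 dB.
forklift: 93 − 20·log₁₀(33.8/3.7) = 93 − 19.21 = 73.79 dB.
Σ 10^(L/10) = 1.751e+08 → L_total = 10·log₁₀(1.751e+08) = 82.43 dB.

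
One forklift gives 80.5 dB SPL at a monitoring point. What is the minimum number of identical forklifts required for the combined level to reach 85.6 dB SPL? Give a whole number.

Need L₁ + 10·log₁₀ N ≥ 85.6, i.e. log₁₀ N ≥ 0.51.
N ≥ 10^(5.1/10) = 3.236, so N = 4.

4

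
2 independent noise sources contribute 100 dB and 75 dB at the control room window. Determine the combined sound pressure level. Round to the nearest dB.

100 dB

For uncorrelated sources the intensities add, so convert each level to linear form, sum, and take 10·log₁₀ of the total.
Σ 10^(L/10) = 10^(100/10) + 10^(75/10) = 1.003e+10.
L_total = 10·log₁₀(1.003e+10) = 100.01 dB.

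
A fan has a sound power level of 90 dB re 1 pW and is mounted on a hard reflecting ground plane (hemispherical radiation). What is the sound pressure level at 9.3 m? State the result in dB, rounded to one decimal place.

62.6 dB

Free-field hemispherical radiation: L_p = L_w − 10·log₁₀(2π·r²), r = 9.3 m.
2π·r² = 543.4 m², 10·log₁₀ of that is 27.351 dB.
L_p = 90 − 27.351 = 62.65 dB.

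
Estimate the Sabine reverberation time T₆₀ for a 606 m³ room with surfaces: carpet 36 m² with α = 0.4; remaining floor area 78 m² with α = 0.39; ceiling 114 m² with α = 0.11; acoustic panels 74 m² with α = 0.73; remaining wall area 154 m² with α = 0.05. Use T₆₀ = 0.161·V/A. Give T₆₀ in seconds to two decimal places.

Total absorption A = 36·0.4 + 78·0.39 + 114·0.11 + 74·0.73 + 154·0.05 = 119.08 m² sabins.
T₆₀ = 0.161·V/A = 0.161·606/119.08 = 0.819 s.

0.82 s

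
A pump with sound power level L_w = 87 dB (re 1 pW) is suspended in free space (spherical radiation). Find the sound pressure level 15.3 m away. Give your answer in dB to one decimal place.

L_p = L_w − 10·log₁₀(4π·r²) with r = 15.3 m.
4π·r² = 2942 m², 10·log₁₀ of that is 34.686 dB.
L_p = 87 − 34.686 = 52.31 dB.

52.3 dB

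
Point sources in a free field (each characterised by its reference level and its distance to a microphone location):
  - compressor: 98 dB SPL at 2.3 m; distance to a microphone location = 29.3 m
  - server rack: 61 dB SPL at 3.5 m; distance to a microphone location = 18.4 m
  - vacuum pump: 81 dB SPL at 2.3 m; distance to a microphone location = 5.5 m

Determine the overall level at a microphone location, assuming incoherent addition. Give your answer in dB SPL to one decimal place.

Apply inverse-square spreading to bring every level to the receiver, then sum 10^(L/10).
compressor: 98 − 20·log₁₀(29.3/2.3) = 98 − 22.10 = 75.90 dB SPL.
server rack: 61 − 20·log₁₀(18.4/3.5) = 61 − 14.41 = 46.59 dB SPL.
vacuum pump: 81 − 20·log₁₀(5.5/2.3) = 81 − 7.57 = 73.43 dB SPL.
Σ 10^(L/10) = 6.094e+07 → L_total = 10·log₁₀(6.094e+07) = 77.85 dB SPL.

77.8 dB SPL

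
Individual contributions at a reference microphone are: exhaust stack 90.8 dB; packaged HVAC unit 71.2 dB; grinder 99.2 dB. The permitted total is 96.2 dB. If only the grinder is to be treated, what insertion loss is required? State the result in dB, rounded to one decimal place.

The untreated sources together contribute 10^(90.8/10) + 10^(71.2/10) = 1.215e+09, i.e. 90.85 dB.
The limit corresponds to 10^(96.2/10) = 4.169e+09; subtracting the fixed part leaves 2.953e+09 for the grinder, i.e. 94.70 dB.
So the grinder must be reduced from 99.2 to 94.70 dB: IL = 4.50 dB.

4.5 dB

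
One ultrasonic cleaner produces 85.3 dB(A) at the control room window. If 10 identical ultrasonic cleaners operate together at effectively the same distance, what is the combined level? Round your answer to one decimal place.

L_total = L₁ + 10·log₁₀ N for N identical incoherent sources.
L_total = 85.3 + 10·log₁₀(10) = 85.3 + 10.000 = 95.30 dB(A).

95.3 dB(A)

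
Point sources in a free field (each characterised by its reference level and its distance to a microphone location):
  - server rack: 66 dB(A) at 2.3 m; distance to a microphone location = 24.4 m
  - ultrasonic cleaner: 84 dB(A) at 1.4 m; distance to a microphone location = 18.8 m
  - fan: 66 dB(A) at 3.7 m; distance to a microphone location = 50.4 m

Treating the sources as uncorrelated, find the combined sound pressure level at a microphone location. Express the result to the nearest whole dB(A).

Apply inverse-square spreading to bring every level to the receiver, then sum 10^(L/10).
server rack: 66 − 20·log₁₀(24.4/2.3) = 66 − 20.51 = 45.49 dB(A).
ultrasonic cleaner: 84 − 20·log₁₀(18.8/1.4) = 84 − 22.56 = 61.44 dB(A).
fan: 66 − 20·log₁₀(50.4/3.7) = 66 − 22.68 = 43.32 dB(A).
Σ 10^(L/10) = 1.450e+06 → L_total = 10·log₁₀(1.450e+06) = 61.61 dB(A).

62 dB(A)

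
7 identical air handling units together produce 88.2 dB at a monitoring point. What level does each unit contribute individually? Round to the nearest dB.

80 dB

For N identical incoherent sources L_total = L₁ + 10·log₁₀ N, so L₁ = 88.2 − 10·log₁₀(7) = 88.2 − 8.451.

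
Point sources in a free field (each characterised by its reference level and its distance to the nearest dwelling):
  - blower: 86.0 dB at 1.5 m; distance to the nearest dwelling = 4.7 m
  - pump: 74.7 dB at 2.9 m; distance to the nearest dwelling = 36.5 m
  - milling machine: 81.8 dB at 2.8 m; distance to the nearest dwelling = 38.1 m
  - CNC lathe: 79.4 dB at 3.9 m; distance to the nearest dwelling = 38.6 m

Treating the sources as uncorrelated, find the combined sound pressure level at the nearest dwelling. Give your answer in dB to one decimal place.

Apply inverse-square spreading to bring every level to the receiver, then sum 10^(L/10).
blower: 86.0 − 20·log₁₀(4.7/1.5) = 86.0 − 9.92 = 76.08 dB.
pump: 74.7 − 20·log₁₀(36.5/2.9) = 74.7 − 22.00 = 52.70 dB.
milling machine: 81.8 − 20·log₁₀(38.1/2.8) = 81.8 − 22.68 = 59.12 dB.
CNC lathe: 79.4 − 20·log₁₀(38.6/3.9) = 79.4 − 19.91 = 59.49 dB.
Σ 10^(L/10) = 4.244e+07 → L_total = 10·log₁₀(4.244e+07) = 76.28 dB.

76.3 dB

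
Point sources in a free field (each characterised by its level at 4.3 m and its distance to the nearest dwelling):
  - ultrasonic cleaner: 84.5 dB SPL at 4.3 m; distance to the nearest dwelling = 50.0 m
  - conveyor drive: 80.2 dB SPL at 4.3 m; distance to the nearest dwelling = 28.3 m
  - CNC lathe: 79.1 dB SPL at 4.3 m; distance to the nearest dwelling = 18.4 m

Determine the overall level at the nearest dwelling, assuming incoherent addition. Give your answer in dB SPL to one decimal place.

First find each source's level at the receiver (point-source: −20·log₁₀(r/r_ref)), then combine on an intensity basis.
ultrasonic cleaner: 84.5 − 20·log₁₀(50.0/4.3) = 84.5 − 21.31 = 63.19 dB SPL.
conveyor drive: 80.2 − 20·log₁₀(28.3/4.3) = 80.2 − 16.37 = 63.83 dB SPL.
CNC lathe: 79.1 − 20·log₁₀(18.4/4.3) = 79.1 − 12.63 = 66.47 dB SPL.
Σ 10^(L/10) = 8.941e+06 → L_total = 10·log₁₀(8.941e+06) = 69.51 dB SPL.

69.5 dB SPL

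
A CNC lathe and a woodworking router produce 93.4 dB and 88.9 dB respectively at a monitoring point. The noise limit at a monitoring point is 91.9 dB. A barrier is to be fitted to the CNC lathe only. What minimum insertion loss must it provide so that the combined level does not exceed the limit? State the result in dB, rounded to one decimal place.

4.5 dB

Fixed contribution from the other source: Σ 10^(L/10) = 10^(88.9/10) = 7.762e+08 (88.90 dB).
The limit corresponds to 10^(91.9/10) = 1.549e+09; subtracting the fixed part leaves 7.726e+08 for the CNC lathe, i.e. 88.88 dB.
Required insertion loss = 93.4 − 88.88 = 4.52 dB.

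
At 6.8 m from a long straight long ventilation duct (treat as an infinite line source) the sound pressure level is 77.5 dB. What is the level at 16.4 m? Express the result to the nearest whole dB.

74 dB

For a line source, L₂ = L₁ − 10·log₁₀(r₂/r₁).
L₂ = 77.5 − 10·log₁₀(16.4/6.8) = 77.5 − 3.823 = 73.68 dB.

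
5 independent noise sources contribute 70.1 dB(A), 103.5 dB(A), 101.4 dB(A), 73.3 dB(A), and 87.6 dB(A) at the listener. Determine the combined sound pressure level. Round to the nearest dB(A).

106 dB(A)

Incoherent sources combine by intensity addition: L_total = 10·log₁₀(Σ 10^(L_i/10)).
Σ 10^(L/10) = 10^(70.1/10) + 10^(103.5/10) + 10^(101.4/10) + 10^(73.3/10) + 10^(87.6/10) = 3.680e+10.
L_total = 10·log₁₀(3.680e+10) = 105.66 dB(A).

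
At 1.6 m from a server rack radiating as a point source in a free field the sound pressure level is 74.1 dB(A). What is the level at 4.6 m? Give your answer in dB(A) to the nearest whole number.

For a point source, L₂ = L₁ − 20·log₁₀(r₂/r₁).
L₂ = 74.1 − 20·log₁₀(4.6/1.6) = 74.1 − 9.173 = 64.93 dB(A).

65 dB(A)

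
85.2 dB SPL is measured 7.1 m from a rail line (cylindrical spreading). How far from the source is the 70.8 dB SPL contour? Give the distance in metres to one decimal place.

195.6 m

For a line source L₁ − L₂ = 10·log₁₀(r₂/r₁), so r₂ = r₁·10^((L₁−L₂)/10).
r₂ = 7.1·10^((85.2−70.8)/10) = 7.1·10^(14.4/10) = 195.55 m.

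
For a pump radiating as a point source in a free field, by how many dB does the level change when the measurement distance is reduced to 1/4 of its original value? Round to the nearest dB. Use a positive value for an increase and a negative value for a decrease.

With spherical spreading the level changes by −20·log₁₀(r₂/r₁).
ΔL = −20·log₁₀(0.25) = +12.04 dB.

+12 dB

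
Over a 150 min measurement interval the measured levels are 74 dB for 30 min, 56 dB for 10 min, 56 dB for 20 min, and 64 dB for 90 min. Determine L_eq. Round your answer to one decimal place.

68.2 dB

The energy average is taken in the linear domain: L_eq = 10·log₁₀[(Σ tᵢ·10^(Lᵢ/10))/T], T = 150 min.
Σ tᵢ·10^(Lᵢ/10) = 30·10^(74/10) + 10·10^(56/10) + 20·10^(56/10) + 90·10^(64/10) = 9.916e+08.
L_eq = 10·log₁₀(9.916e+08/150) = 68.20 dB.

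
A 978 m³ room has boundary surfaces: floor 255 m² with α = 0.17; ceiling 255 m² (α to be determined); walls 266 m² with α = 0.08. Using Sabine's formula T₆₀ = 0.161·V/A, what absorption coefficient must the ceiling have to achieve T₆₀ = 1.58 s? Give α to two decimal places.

0.14

Required total absorption A = 0.161·978/1.58 = 99.66 m².
Absorption from the other surfaces = 255·0.17 + 266·0.08 = 64.63 m², so the ceiling must supply 35.03 m² over 255 m².
α = 35.03/255 = 0.137.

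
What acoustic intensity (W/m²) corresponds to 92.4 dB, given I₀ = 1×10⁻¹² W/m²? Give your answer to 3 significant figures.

0.00174 W/m²

L = 10·log₁₀(I/I₀) ⇒ I = I₀·10^(L/10) = 10⁻¹² × 10^9.24.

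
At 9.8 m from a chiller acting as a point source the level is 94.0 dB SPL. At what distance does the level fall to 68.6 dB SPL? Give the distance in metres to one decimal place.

Point-source spreading drops the level by 20·log₁₀(r₂/r₁); inverting, r₂/r₁ = 10^(ΔL/20).
r₂ = 9.8·10^((94.0−68.6)/20) = 9.8·10^(25.4/20) = 182.48 m.

182.5 m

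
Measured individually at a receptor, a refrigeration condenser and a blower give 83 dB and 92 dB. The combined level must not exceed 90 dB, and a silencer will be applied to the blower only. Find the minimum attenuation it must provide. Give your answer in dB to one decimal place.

Everything except the blower sums to 10^(83/10) = 1.995e+08 in linear terms, 83.00 dB.
To meet 90 dB overall, the treated blower may contribute at most 10^(90/10) − 1.995e+08 = 8.005e+08, i.e. 89.03 dB.
So the blower must be reduced from 92 to 89.03 dB: IL = 2.97 dB.

3.0 dB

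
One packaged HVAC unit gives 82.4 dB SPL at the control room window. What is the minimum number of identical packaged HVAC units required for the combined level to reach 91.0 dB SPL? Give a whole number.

8

Need L₁ + 10·log₁₀ N ≥ 91.0, i.e. log₁₀ N ≥ 0.86.
N ≥ 10^(8.6/10) = 7.244, so N = 8.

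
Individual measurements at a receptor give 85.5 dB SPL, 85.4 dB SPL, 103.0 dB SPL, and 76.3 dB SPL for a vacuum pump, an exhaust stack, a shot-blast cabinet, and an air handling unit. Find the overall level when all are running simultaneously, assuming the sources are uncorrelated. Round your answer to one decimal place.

Incoherent sources combine by intensity addition: L_total = 10·log₁₀(Σ 10^(L_i/10)).
Σ 10^(L/10) = 10^(85.5/10) + 10^(85.4/10) + 10^(103.0/10) + 10^(76.3/10) = 2.070e+10.
L_total = 10·log₁₀(2.070e+10) = 103.16 dB SPL.

103.2 dB SPL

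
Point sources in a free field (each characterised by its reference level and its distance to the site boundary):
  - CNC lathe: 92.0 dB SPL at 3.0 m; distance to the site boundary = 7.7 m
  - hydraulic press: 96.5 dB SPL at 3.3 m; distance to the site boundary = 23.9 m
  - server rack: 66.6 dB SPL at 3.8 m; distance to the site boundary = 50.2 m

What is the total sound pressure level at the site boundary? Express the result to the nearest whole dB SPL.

Apply inverse-square spreading to bring every level to the receiver, then sum 10^(L/10).
CNC lathe: 92.0 − 20·log₁₀(7.7/3.0) = 92.0 − 8.19 = 83.81 dB SPL.
hydraulic press: 96.5 − 20·log₁₀(23.9/3.3) = 96.5 − 17.20 = 79.30 dB SPL.
server rack: 66.6 − 20·log₁₀(50.2/3.8) = 66.6 − 22.42 = 44.18 dB SPL.
Σ 10^(L/10) = 3.258e+08 → L_total = 10·log₁₀(3.258e+08) = 85.13 dB SPL.

85 dB SPL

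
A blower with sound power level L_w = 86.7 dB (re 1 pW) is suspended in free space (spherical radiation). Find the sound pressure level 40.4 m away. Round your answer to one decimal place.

43.6 dB

The power spreads over a sphere of area 4π·r², so L_p = L_w − 10·log₁₀(4π·r²).
4π·r² = 2.051e+04 m², 10·log₁₀ of that is 43.120 dB.
L_p = 86.7 − 43.120 = 43.58 dB.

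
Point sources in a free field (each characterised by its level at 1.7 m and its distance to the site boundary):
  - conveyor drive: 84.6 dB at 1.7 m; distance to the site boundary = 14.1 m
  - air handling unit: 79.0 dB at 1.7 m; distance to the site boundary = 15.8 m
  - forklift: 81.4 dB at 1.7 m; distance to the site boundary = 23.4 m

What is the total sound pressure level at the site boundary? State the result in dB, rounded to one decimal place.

First find each source's level at the receiver (point-source: −20·log₁₀(r/r_ref)), then combine on an intensity basis.
conveyor drive: 84.6 − 20·log₁₀(14.1/1.7) = 84.6 − 18.38 = 66.22 dB.
air handling unit: 79.0 − 20·log₁₀(15.8/1.7) = 79.0 − 19.36 = 59.64 dB.
forklift: 81.4 − 20·log₁₀(23.4/1.7) = 81.4 − 22.78 = 58.62 dB.
Σ 10^(L/10) = 5.840e+06 → L_total = 10·log₁₀(5.840e+06) = 67.66 dB.

67.7 dB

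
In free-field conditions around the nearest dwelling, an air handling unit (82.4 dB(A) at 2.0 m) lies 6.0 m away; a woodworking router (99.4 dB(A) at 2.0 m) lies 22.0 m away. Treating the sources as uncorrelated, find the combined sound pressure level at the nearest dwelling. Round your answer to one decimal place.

Apply inverse-square spreading to bring every level to the receiver, then sum 10^(L/10).
air handling unit: 82.4 − 20·log₁₀(6.0/2.0) = 82.4 − 9.54 = 72.86 dB(A).
woodworking router: 99.4 − 20·log₁₀(22.0/2.0) = 99.4 − 20.83 = 78.57 dB(A).
Σ 10^(L/10) = 9.129e+07 → L_total = 10·log₁₀(9.129e+07) = 79.60 dB(A).

79.6 dB(A)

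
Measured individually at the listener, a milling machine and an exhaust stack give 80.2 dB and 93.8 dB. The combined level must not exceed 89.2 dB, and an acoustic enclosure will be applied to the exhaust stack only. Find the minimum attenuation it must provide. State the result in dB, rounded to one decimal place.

The untreated sources together contribute 10^(80.2/10) = 1.047e+08, i.e. 80.20 dB.
The limit corresponds to 10^(89.2/10) = 8.318e+08; subtracting the fixed part leaves 7.271e+08 for the exhaust stack, i.e. 88.62 dB.
So the exhaust stack must be reduced from 93.8 to 88.62 dB: IL = 5.18 dB.

5.2 dB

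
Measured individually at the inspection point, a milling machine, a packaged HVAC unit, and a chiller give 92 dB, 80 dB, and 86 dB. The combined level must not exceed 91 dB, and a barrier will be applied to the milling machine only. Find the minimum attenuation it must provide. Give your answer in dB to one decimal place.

3.2 dB

The untreated sources together contribute 10^(80/10) + 10^(86/10) = 4.981e+08, i.e. 86.97 dB.
The limit corresponds to 10^(91/10) = 1.259e+09; subtracting the fixed part leaves 7.608e+08 for the milling machine, i.e. 88.81 dB.
So the milling machine must be reduced from 92 to 88.81 dB: IL = 3.19 dB.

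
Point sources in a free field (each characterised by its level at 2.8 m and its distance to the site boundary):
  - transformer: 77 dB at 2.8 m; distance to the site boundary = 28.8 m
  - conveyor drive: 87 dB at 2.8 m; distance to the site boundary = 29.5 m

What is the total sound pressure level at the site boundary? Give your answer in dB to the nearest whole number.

67 dB

First find each source's level at the receiver (point-source: −20·log₁₀(r/r_ref)), then combine on an intensity basis.
transformer: 77 − 20·log₁₀(28.8/2.8) = 77 − 20.24 = 56.76 dB.
conveyor drive: 87 − 20·log₁₀(29.5/2.8) = 87 − 20.45 = 66.55 dB.
Σ 10^(L/10) = 4.989e+06 → L_total = 10·log₁₀(4.989e+06) = 66.98 dB.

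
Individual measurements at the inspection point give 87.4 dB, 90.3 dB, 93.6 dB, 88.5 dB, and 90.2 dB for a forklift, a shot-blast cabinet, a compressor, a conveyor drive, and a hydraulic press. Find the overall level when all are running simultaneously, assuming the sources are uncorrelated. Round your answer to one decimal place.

97.5 dB

Incoherent sources combine by intensity addition: L_total = 10·log₁₀(Σ 10^(L_i/10)).
Σ 10^(L/10) = 10^(87.4/10) + 10^(90.3/10) + 10^(93.6/10) + 10^(88.5/10) + 10^(90.2/10) = 5.667e+09.
L_total = 10·log₁₀(5.667e+09) = 97.53 dB.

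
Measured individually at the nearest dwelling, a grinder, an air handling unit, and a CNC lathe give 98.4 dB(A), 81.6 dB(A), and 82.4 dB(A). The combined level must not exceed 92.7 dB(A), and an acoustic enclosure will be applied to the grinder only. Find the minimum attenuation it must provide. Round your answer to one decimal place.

6.5 dB

Everything except the grinder sums to 10^(81.6/10) + 10^(82.4/10) = 3.183e+08 in linear terms, 85.03 dB(A).
To meet 92.7 dB(A) overall, the treated grinder may contribute at most 10^(92.7/10) − 3.183e+08 = 1.544e+09, i.e. 91.89 dB(A).
Required insertion loss = 98.4 − 91.89 = 6.51 dB.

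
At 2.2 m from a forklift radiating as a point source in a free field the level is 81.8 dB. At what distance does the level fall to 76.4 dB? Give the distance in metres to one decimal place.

4.1 m

For a point source L₁ − L₂ = 20·log₁₀(r₂/r₁), so r₂ = r₁·10^((L₁−L₂)/20).
r₂ = 2.2·10^((81.8−76.4)/20) = 2.2·10^(5.4/20) = 4.10 m.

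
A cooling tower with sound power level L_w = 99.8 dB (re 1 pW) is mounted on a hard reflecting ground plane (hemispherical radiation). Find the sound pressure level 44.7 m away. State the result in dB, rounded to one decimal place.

58.8 dB

The power spreads over a hemisphere of area 2π·r², so L_p = L_w − 10·log₁₀(2π·r²).
2π·r² = 1.255e+04 m², 10·log₁₀ of that is 40.988 dB.
L_p = 99.8 − 40.988 = 58.81 dB.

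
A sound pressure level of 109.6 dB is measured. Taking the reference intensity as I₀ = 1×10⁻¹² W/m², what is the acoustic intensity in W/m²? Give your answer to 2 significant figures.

I = I₀·10^(L/10) = 10⁻¹² × 10^(109.6/10) = 10^(-1.040).

0.091 W/m²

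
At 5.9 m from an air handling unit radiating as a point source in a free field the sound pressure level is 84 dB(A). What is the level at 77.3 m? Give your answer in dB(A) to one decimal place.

Point-source attenuation: ΔL = 20·log₁₀(r₂/r₁) = 20·log₁₀(77.3/5.9) = 22.347 dB.
L₂ = 84 − 20·log₁₀(77.3/5.9) = 84 − 22.347 = 61.65 dB(A).

61.7 dB(A)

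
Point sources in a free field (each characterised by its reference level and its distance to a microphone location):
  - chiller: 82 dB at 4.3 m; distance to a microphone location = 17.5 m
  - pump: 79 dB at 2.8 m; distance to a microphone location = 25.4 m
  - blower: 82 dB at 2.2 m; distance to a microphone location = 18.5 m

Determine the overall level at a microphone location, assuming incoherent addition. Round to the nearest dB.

71 dB

Apply inverse-square spreading to bring every level to the receiver, then sum 10^(L/10).
chiller: 82 − 20·log₁₀(17.5/4.3) = 82 − 12.19 = 69.81 dB.
pump: 79 − 20·log₁₀(25.4/2.8) = 79 − 19.15 = 59.85 dB.
blower: 82 − 20·log₁₀(18.5/2.2) = 82 − 18.49 = 63.51 dB.
Σ 10^(L/10) = 1.278e+07 → L_total = 10·log₁₀(1.278e+07) = 71.06 dB.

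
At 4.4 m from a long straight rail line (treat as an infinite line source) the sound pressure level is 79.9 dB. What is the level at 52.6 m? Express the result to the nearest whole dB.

Cylindrical spreading from a line source gives a 10·log₁₀(r₂/r₁) drop.
L₂ = 79.9 − 10·log₁₀(52.6/4.4) = 79.9 − 10.775 = 69.12 dB.

69 dB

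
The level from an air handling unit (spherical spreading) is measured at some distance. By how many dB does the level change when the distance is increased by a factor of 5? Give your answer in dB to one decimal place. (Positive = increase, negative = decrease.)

-14.0 dB

With spherical spreading the level changes by −20·log₁₀(r₂/r₁).
ΔL = −20·log₁₀(5) = -13.98 dB.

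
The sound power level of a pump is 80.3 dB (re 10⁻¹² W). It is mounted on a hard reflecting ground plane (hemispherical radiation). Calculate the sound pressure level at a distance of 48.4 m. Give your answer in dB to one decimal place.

Free-field hemispherical radiation: L_p = L_w − 10·log₁₀(2π·r²), r = 48.4 m.
2π·r² = 1.472e+04 m², 10·log₁₀ of that is 41.679 dB.
L_p = 80.3 − 41.679 = 38.62 dB.

38.6 dB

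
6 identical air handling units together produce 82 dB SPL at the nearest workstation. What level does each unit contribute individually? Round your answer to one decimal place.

74.2 dB SPL

Dividing the total intensity by 6 lowers the level by 10·log₁₀ 6 = 7.782 dB: L₁ = 82 − 7.782.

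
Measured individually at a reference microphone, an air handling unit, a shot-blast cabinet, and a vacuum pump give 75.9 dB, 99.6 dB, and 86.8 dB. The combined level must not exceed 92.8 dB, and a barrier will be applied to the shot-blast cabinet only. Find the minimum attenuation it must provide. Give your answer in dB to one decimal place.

Fixed contribution from the other sources: Σ 10^(L/10) = 10^(75.9/10) + 10^(86.8/10) = 5.175e+08 (87.14 dB).
To meet 92.8 dB overall, the treated shot-blast cabinet may contribute at most 10^(92.8/10) − 5.175e+08 = 1.388e+09, i.e. 91.42 dB.
Required insertion loss = 99.6 − 91.42 = 8.18 dB.

8.2 dB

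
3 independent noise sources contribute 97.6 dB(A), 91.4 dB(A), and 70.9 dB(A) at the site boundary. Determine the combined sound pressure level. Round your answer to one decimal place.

98.5 dB(A)

For uncorrelated sources the intensities add, so convert each level to linear form, sum, and take 10·log₁₀ of the total.
Σ 10^(L/10) = 10^(97.6/10) + 10^(91.4/10) + 10^(70.9/10) = 7.147e+09.
L_total = 10·log₁₀(7.147e+09) = 98.54 dB(A).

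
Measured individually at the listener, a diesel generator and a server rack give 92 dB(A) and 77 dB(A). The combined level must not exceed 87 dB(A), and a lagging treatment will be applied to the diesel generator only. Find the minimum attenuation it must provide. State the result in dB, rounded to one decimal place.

5.5 dB

The untreated sources together contribute 10^(77/10) = 5.012e+07, i.e. 77.00 dB(A).
To meet 87 dB(A) overall, the treated diesel generator may contribute at most 10^(87/10) − 5.012e+07 = 4.511e+08, i.e. 86.54 dB(A).
So the diesel generator must be reduced from 92 to 86.54 dB(A): IL = 5.46 dB.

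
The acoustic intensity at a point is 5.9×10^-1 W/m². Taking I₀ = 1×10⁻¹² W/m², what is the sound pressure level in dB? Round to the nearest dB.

118 dB

I/I₀ = 5.9×10^-1/10⁻¹² = 5.9×10^11, and L = 10·log₁₀(I/I₀).
L = 10·(0.7709 + 11) = 117.71 dB.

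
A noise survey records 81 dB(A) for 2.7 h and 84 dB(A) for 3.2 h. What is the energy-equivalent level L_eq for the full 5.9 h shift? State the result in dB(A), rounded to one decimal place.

L_eq = 10·log₁₀[(1/T)·Σ tᵢ·10^(Lᵢ/10)] with T = 5.9 h.
Σ tᵢ·10^(Lᵢ/10) = 2.7·10^(81/10) + 3.2·10^(84/10) = 1.144e+09.
L_eq = 10·log₁₀(1.144e+09/5.9) = 82.87 dB(A).

82.9 dB(A)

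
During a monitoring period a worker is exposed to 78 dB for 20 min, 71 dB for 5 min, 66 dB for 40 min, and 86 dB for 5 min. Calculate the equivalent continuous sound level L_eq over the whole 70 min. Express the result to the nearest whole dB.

The energy average is taken in the linear domain: L_eq = 10·log₁₀[(Σ tᵢ·10^(Lᵢ/10))/T], T = 70 min.
Σ tᵢ·10^(Lᵢ/10) = 20·10^(78/10) + 5·10^(71/10) + 40·10^(66/10) + 5·10^(86/10) = 3.475e+09.
L_eq = 10·log₁₀(3.475e+09/70) = 76.96 dB.

77 dB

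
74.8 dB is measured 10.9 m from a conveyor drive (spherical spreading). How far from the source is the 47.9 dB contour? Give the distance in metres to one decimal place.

241.2 m

The 26.9 dB drop corresponds to a distance ratio of 10^(26.9/20) for a point source.
r₂ = 10.9·10^((74.8−47.9)/20) = 10.9·10^(26.9/20) = 241.23 m.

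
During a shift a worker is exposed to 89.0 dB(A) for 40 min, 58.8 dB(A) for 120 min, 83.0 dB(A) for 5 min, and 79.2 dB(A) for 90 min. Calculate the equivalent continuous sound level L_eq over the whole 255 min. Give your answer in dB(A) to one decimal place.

82.0 dB(A)

Weight each interval's intensity by its duration and average over T = 255 min:
Σ tᵢ·10^(Lᵢ/10) = 40·10^(89.0/10) + 120·10^(58.8/10) + 5·10^(83.0/10) + 90·10^(79.2/10) = 4.035e+10.
L_eq = 10·log₁₀(4.035e+10/255) = 81.99 dB(A).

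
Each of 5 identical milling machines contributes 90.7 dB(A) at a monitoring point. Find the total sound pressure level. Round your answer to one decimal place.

97.7 dB(A)

With 5 equal, uncorrelated contributions the intensity is 5× that of one unit, giving a rise of 10·log₁₀ 5.
L_total = 90.7 + 10·log₁₀(5) = 90.7 + 6.990 = 97.69 dB(A).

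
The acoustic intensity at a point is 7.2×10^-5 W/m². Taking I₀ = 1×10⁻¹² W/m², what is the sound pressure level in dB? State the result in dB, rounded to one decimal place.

I/I₀ = 7.2×10^-5/10⁻¹² = 7.2×10^7, and L = 10·log₁₀(I/I₀).
L = 10·(0.8573 + 7) = 78.57 dB.

78.6 dB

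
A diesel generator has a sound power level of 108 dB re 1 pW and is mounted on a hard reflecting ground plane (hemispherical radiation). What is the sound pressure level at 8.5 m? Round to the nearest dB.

81 dB

The power spreads over a hemisphere of area 2π·r², so L_p = L_w − 10·log₁₀(2π·r²).
2π·r² = 454 m², 10·log₁₀ of that is 26.570 dB.
L_p = 108 − 26.570 = 81.43 dB.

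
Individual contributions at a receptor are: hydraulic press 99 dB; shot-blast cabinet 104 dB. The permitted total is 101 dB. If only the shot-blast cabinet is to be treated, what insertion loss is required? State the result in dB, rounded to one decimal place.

7.3 dB

Everything except the shot-blast cabinet sums to 10^(99/10) = 7.943e+09 in linear terms, 99.00 dB.
To meet 101 dB overall, the treated shot-blast cabinet may contribute at most 10^(101/10) − 7.943e+09 = 4.646e+09, i.e. 96.67 dB.
So the shot-blast cabinet must be reduced from 104 to 96.67 dB: IL = 7.33 dB.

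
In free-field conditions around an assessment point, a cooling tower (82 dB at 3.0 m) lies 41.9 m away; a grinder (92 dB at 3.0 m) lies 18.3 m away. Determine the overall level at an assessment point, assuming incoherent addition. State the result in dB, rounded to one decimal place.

76.4 dB

Propagate each source to the receiver with L = L_ref − 20·log₁₀(r/r_ref), then add intensities.
cooling tower: 82 − 20·log₁₀(41.9/3.0) = 82 − 22.90 = 59.10 dB.
grinder: 92 − 20·log₁₀(18.3/3.0) = 92 − 15.71 = 76.29 dB.
Σ 10^(L/10) = 4.341e+07 → L_total = 10·log₁₀(4.341e+07) = 76.38 dB.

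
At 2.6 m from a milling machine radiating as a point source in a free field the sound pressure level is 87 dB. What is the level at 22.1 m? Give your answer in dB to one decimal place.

For a point source, L₂ = L₁ − 20·log₁₀(r₂/r₁).
L₂ = 87 − 20·log₁₀(22.1/2.6) = 87 − 18.588 = 68.41 dB.

68.4 dB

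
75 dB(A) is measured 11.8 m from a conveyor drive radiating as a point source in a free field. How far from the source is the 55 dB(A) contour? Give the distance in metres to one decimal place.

118.0 m

Point-source spreading drops the level by 20·log₁₀(r₂/r₁); inverting, r₂/r₁ = 10^(ΔL/20).
r₂ = 11.8·10^((75−55)/20) = 11.8·10^(20.0/20) = 118.00 m.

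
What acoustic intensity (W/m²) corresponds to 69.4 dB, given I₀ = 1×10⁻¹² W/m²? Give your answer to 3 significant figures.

8.71e-06 W/m²

I/I₀ = 10^(69.4/10) = 8.71e+06, so I = 8.71e+06 × 10⁻¹² W/m².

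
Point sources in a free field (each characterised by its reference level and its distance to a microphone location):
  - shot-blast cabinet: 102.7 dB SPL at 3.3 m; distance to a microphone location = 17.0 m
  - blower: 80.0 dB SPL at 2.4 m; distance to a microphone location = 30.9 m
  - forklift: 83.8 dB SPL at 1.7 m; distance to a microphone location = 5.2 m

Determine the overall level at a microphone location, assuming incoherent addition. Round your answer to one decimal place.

First find each source's level at the receiver (point-source: −20·log₁₀(r/r_ref)), then combine on an intensity basis.
shot-blast cabinet: 102.7 − 20·log₁₀(17.0/3.3) = 102.7 − 14.24 = 88.46 dB SPL.
blower: 80.0 − 20·log₁₀(30.9/2.4) = 80.0 − 22.19 = 57.81 dB SPL.
forklift: 83.8 − 20·log₁₀(5.2/1.7) = 83.8 − 9.71 = 74.09 dB SPL.
Σ 10^(L/10) = 7.279e+08 → L_total = 10·log₁₀(7.279e+08) = 88.62 dB SPL.

88.6 dB SPL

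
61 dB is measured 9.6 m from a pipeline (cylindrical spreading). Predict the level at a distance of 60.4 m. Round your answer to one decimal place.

Cylindrical spreading from a line source gives a 10·log₁₀(r₂/r₁) drop.
L₂ = 61 − 10·log₁₀(60.4/9.6) = 61 − 7.988 = 53.01 dB.

53.0 dB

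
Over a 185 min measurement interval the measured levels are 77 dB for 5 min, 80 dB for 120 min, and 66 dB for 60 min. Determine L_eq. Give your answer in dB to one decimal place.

L_eq = 10·log₁₀[(1/T)·Σ tᵢ·10^(Lᵢ/10)] with T = 185 min.
Σ tᵢ·10^(Lᵢ/10) = 5·10^(77/10) + 120·10^(80/10) + 60·10^(66/10) = 1.249e+10.
L_eq = 10·log₁₀(1.249e+10/185) = 78.29 dB.

78.3 dB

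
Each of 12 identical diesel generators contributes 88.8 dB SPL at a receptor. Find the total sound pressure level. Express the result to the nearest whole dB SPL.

With 12 equal, uncorrelated contributions the intensity is 12× that of one unit, giving a rise of 10·log₁₀ 12.
L_total = 88.8 + 10·log₁₀(12) = 88.8 + 10.792 = 99.59 dB SPL.

100 dB SPL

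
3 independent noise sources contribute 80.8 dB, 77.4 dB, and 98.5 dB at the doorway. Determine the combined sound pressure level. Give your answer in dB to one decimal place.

For uncorrelated sources the intensities add, so convert each level to linear form, sum, and take 10·log₁₀ of the total.
Σ 10^(L/10) = 10^(80.8/10) + 10^(77.4/10) + 10^(98.5/10) = 7.255e+09.
L_total = 10·log₁₀(7.255e+09) = 98.61 dB.

98.6 dB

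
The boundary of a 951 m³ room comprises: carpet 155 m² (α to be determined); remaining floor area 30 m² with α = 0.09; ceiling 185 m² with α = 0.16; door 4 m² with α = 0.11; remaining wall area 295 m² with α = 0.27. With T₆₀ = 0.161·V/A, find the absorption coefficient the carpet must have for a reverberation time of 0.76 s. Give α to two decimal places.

A = 0.161·V/T₆₀ = 0.161·951/0.76 = 201.46 m² sabins.
Absorption from the other surfaces = 30·0.09 + 185·0.16 + 4·0.11 + 295·0.27 = 112.39 m², so the carpet must supply 89.07 m² over 155 m².
α = 89.07/155 = 0.575.

0.57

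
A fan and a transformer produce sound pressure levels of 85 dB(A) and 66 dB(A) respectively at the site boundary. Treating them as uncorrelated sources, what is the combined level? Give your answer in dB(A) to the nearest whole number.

Incoherent sources combine by intensity addition: L_total = 10·log₁₀(Σ 10^(L_i/10)).
Σ 10^(L/10) = 10^(85/10) + 10^(66/10) = 3.202e+08.
L_total = 10·log₁₀(3.202e+08) = 85.05 dB(A).

85 dB(A)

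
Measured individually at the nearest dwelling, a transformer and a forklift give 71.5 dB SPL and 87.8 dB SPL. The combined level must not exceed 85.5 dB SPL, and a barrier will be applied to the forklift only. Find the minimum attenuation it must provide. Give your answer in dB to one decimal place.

2.5 dB

Everything except the forklift sums to 10^(71.5/10) = 1.413e+07 in linear terms, 71.50 dB SPL.
The limit corresponds to 10^(85.5/10) = 3.548e+08; subtracting the fixed part leaves 3.407e+08 for the forklift, i.e. 85.32 dB SPL.
Required insertion loss = 87.8 − 85.32 = 2.48 dB.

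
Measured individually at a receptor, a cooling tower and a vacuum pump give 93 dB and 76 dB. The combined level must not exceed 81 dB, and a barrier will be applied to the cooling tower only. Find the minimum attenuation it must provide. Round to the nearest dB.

14 dB

Everything except the cooling tower sums to 10^(76/10) = 3.981e+07 in linear terms, 76.00 dB.
To meet 81 dB overall, the treated cooling tower may contribute at most 10^(81/10) − 3.981e+07 = 8.608e+07, i.e. 79.35 dB.
Required insertion loss = 93 − 79.35 = 13.65 dB.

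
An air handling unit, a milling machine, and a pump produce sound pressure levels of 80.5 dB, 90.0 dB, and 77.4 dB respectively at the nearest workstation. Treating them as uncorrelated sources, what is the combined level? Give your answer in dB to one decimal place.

90.7 dB

For uncorrelated sources the intensities add, so convert each level to linear form, sum, and take 10·log₁₀ of the total.
Σ 10^(L/10) = 10^(80.5/10) + 10^(90.0/10) + 10^(77.4/10) = 1.167e+09.
L_total = 10·log₁₀(1.167e+09) = 90.67 dB.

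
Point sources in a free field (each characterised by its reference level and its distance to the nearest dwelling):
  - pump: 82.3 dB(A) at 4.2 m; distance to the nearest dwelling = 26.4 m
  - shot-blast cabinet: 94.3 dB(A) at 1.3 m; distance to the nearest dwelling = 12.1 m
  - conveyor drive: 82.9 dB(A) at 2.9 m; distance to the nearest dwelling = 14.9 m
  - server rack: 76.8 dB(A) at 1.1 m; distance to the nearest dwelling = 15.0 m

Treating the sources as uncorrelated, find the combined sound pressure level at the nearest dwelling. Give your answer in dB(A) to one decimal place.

Apply inverse-square spreading to bring every level to the receiver, then sum 10^(L/10).
pump: 82.3 − 20·log₁₀(26.4/4.2) = 82.3 − 15.97 = 66.33 dB(A).
shot-blast cabinet: 94.3 − 20·log₁₀(12.1/1.3) = 94.3 − 19.38 = 74.92 dB(A).
conveyor drive: 82.9 − 20·log₁₀(14.9/2.9) = 82.9 − 14.22 = 68.68 dB(A).
server rack: 76.8 − 20·log₁₀(15.0/1.1) = 76.8 − 22.69 = 54.11 dB(A).
Σ 10^(L/10) = 4.301e+07 → L_total = 10·log₁₀(4.301e+07) = 76.34 dB(A).

76.3 dB(A)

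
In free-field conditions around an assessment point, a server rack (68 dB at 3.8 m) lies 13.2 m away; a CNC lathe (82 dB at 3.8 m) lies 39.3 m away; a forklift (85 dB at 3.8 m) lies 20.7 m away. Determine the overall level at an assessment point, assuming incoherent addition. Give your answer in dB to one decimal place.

71.0 dB

Propagate each source to the receiver with L = L_ref − 20·log₁₀(r/r_ref), then add intensities.
server rack: 68 − 20·log₁₀(13.2/3.8) = 68 − 10.82 = 57.18 dB.
CNC lathe: 82 − 20·log₁₀(39.3/3.8) = 82 − 20.29 = 61.71 dB.
forklift: 85 − 20·log₁₀(20.7/3.8) = 85 − 14.72 = 70.28 dB.
Σ 10^(L/10) = 1.266e+07 → L_total = 10·log₁₀(1.266e+07) = 71.02 dB.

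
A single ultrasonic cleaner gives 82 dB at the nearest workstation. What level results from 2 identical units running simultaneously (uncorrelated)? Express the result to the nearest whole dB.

85 dB

N identical incoherent sources raise the level by 10·log₁₀ N.
L_total = 82 + 10·log₁₀(2) = 82 + 3.010 = 85.01 dB.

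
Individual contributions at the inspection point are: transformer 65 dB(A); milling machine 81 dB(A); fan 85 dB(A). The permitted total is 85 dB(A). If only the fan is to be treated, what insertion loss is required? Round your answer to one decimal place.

The untreated sources together contribute 10^(65/10) + 10^(81/10) = 1.291e+08, i.e. 81.11 dB(A).
The limit corresponds to 10^(85/10) = 3.162e+08; subtracting the fixed part leaves 1.872e+08 for the fan, i.e. 82.72 dB(A).
Required insertion loss = 85 − 82.72 = 2.28 dB.

2.3 dB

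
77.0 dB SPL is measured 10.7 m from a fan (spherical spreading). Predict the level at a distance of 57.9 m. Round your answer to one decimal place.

62.3 dB SPL

Spherical spreading from a point source gives a 20·log₁₀(r₂/r₁) drop.
L₂ = 77.0 − 20·log₁₀(57.9/10.7) = 77.0 − 14.666 = 62.33 dB SPL.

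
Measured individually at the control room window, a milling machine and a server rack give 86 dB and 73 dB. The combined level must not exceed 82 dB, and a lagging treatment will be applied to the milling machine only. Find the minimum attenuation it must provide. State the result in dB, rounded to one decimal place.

4.6 dB

Everything except the milling machine sums to 10^(73/10) = 1.995e+07 in linear terms, 73.00 dB.
The limit corresponds to 10^(82/10) = 1.585e+08; subtracting the fixed part leaves 1.385e+08 for the milling machine, i.e. 81.42 dB.
So the milling machine must be reduced from 86 to 81.42 dB: IL = 4.58 dB.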